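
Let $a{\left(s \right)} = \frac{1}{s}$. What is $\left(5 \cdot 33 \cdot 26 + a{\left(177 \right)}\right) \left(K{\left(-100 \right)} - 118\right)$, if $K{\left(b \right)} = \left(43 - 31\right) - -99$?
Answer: $- \frac{5315317}{177} \approx -30030.0$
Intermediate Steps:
$K{\left(b \right)} = 111$ ($K{\left(b \right)} = \left(43 - 31\right) + 99 = 12 + 99 = 111$)
$\left(5 \cdot 33 \cdot 26 + a{\left(177 \right)}\right) \left(K{\left(-100 \right)} - 118\right) = \left(5 \cdot 33 \cdot 26 + \frac{1}{177}\right) \left(111 - 118\right) = \left(165 \cdot 26 + \frac{1}{177}\right) \left(-7\right) = \left(4290 + \frac{1}{177}\right) \left(-7\right) = \frac{759331}{177} \left(-7\right) = - \frac{5315317}{177}$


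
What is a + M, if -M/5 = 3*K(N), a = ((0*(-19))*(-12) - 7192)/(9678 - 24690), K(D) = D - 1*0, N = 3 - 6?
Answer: 170683/3753 ≈ 45.479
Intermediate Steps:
N = -3
K(D) = D (K(D) = D + 0 = D)
a = 1798/3753 (a = (0*(-12) - 7192)/(-15012) = (0 - 7192)*(-1/15012) = -7192*(-1/15012) = 1798/3753 ≈ 0.47908)
M = 45 (M = -15*(-3) = -5*(-9) = 45)
a + M = 1798/3753 + 45 = 170683/3753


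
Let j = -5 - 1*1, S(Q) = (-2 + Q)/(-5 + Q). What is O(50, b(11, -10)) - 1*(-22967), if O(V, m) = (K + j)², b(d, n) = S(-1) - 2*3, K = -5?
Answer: 23088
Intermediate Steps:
S(Q) = (-2 + Q)/(-5 + Q)
b(d, n) = -11/2 (b(d, n) = (-2 - 1)/(-5 - 1) - 2*3 = -3/(-6) - 6 = -⅙*(-3) - 6 = ½ - 6 = -11/2)
j = -6 (j = -5 - 1 = -6)
O(V, m) = 121 (O(V, m) = (-5 - 6)² = (-11)² = 121)
O(50, b(11, -10)) - 1*(-22967) = 121 - 1*(-22967) = 121 + 22967 = 23088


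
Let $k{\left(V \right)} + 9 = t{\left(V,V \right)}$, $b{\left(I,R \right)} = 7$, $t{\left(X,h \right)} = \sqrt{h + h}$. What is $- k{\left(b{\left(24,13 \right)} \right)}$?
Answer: $9 - \sqrt{14} \approx 5.2583$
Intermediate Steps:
$t{\left(X,h \right)} = \sqrt{2} \sqrt{h}$ ($t{\left(X,h \right)} = \sqrt{2 h} = \sqrt{2} \sqrt{h}$)
$k{\left(V \right)} = -9 + \sqrt{2} \sqrt{V}$
$- k{\left(b{\left(24,13 \right)} \right)} = - (-9 + \sqrt{2} \sqrt{7}) = - (-9 + \sqrt{14}) = 9 - \sqrt{14}$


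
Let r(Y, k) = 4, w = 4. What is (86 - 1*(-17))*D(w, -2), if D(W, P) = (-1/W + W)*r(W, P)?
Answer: 1545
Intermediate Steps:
D(W, P) = -4/W + 4*W (D(W, P) = (-1/W + W)*4 = (W - 1/W)*4 = -4/W + 4*W)
(86 - 1*(-17))*D(w, -2) = (86 - 1*(-17))*(-4/4 + 4*4) = (86 + 17)*(-4*¼ + 16) = 103*(-1 + 16) = 103*15 = 1545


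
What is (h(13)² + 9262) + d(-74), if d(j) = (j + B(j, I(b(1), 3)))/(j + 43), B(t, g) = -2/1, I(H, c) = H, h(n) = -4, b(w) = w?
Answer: 287694/31 ≈ 9280.5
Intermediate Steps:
B(t, g) = -2 (B(t, g) = -2*1 = -2)
d(j) = (-2 + j)/(43 + j) (d(j) = (j - 2)/(j + 43) = (-2 + j)/(43 + j))
(h(13)² + 9262) + d(-74) = ((-4)² + 9262) + (-2 - 74)/(43 - 74) = (16 + 9262) - 76/(-31) = 9278 - 1/31*(-76) = 9278 + 76/31 = 287694/31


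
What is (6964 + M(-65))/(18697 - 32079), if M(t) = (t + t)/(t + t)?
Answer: -6965/13382 ≈ -0.52048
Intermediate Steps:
M(t) = 1 (M(t) = (2*t)/((2*t)) = (2*t)*(1/(2*t)) = 1)
(6964 + M(-65))/(18697 - 32079) = (6964 + 1)/(18697 - 32079) = 6965/(-13382) = 6965*(-1/13382) = -6965/13382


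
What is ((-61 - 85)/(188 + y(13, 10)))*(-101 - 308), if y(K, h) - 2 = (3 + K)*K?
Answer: 29857/199 ≈ 150.04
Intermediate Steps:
y(K, h) = 2 + K*(3 + K) (y(K, h) = 2 + (3 + K)*K = 2 + K*(3 + K))
((-61 - 85)/(188 + y(13, 10)))*(-101 - 308) = ((-61 - 85)/(188 + (2 + 13**2 + 3*13)))*(-101 - 308) = -146/(188 + (2 + 169 + 39))*(-409) = -146/(188 + 210)*(-409) = -146/398*(-409) = -146*1/398*(-409) = -73/199*(-409) = 29857/199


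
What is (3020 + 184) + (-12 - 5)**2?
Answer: 3493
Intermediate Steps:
(3020 + 184) + (-12 - 5)**2 = 3204 + (-17)**2 = 3204 + 289 = 3493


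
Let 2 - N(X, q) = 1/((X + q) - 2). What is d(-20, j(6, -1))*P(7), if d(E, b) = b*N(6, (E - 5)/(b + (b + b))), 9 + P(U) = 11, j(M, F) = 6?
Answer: 912/47 ≈ 19.404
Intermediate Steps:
P(U) = 2 (P(U) = -9 + 11 = 2)
N(X, q) = 2 - 1/(-2 + X + q) (N(X, q) = 2 - 1/((X + q) - 2) = 2 - 1/(-2 + X + q))
d(E, b) = b*(7 + 2*(-5 + E)/(3*b))/(4 + (-5 + E)/(3*b)) (d(E, b) = b*((-5 + 2*6 + 2*((E - 5)/(b + (b + b))))/(-2 + 6 + (E - 5)/(b + (b + b)))) = b*((-5 + 12 + 2*((-5 + E)/(b + 2*b)))/(-2 + 6 + (-5 + E)/(b + 2*b))) = b*((-5 + 12 + 2*((-5 + E)/((3*b))))/(-2 + 6 + (-5 + E)/((3*b)))) = b*((-5 + 12 + 2*((-5 + E)*(1/(3*b))))/(-2 + 6 + (-5 + E)*(1/(3*b)))) = b*((-5 + 12 + 2*((-5 + E)/(3*b)))/(-2 + 6 + (-5 + E)/(3*b))) = b*((-5 + 12 + 2*(-5 + E)/(3*b))/(4 + (-5 + E)/(3*b))) = b*((7 + 2*(-5 + E)/(3*b))/(4 + (-5 + E)/(3*b))) = b*(7 + 2*(-5 + E)/(3*b))/(4 + (-5 + E)/(3*b)))
d(-20, j(6, -1))*P(7) = (6*(-10 + 2*(-20) + 21*6)/(-5 - 20 + 12*6))*2 = (6*(-10 - 40 + 126)/(-5 - 20 + 72))*2 = (6*76/47)*2 = (6*(1/47)*76)*2 = (456/47)*2 = 912/47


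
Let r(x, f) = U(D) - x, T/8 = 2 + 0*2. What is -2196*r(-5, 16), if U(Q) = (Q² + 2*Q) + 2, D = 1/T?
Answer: -1001925/64 ≈ -15655.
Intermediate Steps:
T = 16 (T = 8*(2 + 0*2) = 8*(2 + 0) = 8*2 = 16)
D = 1/16 ≈ 0.062500
U(Q) = 2 + Q² + 2*Q
r(x, f) = 545/256 - x (r(x, f) = (2 + (1/16)² + 2*(1/16)) - x = (2 + 1/256 + ⅛) - x = 545/256 - x)
-2196*r(-5, 16) = -2196*(545/256 - 1*(-5)) = -2196*(545/256 + 5) = -2196*1825/256 = -1001925/64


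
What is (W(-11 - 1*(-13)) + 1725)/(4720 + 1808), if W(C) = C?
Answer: 1727/6528 ≈ 0.26455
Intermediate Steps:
(W(-11 - 1*(-13)) + 1725)/(4720 + 1808) = ((-11 - 1*(-13)) + 1725)/(4720 + 1808) = ((-11 + 13) + 1725)/6528 = (2 + 1725)*(1/6528) = 1727*(1/6528) = 1727/6528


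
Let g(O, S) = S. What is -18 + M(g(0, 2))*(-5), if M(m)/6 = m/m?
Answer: -48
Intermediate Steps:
M(m) = 6 (M(m) = 6*(m/m) = 6*1 = 6)
-18 + M(g(0, 2))*(-5) = -18 + 6*(-5) = -18 - 30 = -48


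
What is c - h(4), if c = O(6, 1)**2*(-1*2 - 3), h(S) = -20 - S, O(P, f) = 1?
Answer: 19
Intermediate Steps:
c = -5 (c = 1**2*(-1*2 - 3) = 1*(-2 - 3) = 1*(-5) = -5)
c - h(4) = -5 - (-20 - 1*4) = -5 - (-20 - 4) = -5 - 1*(-24) = -5 + 24 = 19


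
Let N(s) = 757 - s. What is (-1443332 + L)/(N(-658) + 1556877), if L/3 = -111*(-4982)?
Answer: 107837/779146 ≈ 0.13840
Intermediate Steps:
L = 1659006 (L = 3*(-111*(-4982)) = 3*553002 = 1659006)
(-1443332 + L)/(N(-658) + 1556877) = (-1443332 + 1659006)/((757 - 1*(-658)) + 1556877) = 215674/((757 + 658) + 1556877) = 215674/(1415 + 1556877) = 215674/1558292 = 215674*(1/1558292) = 107837/779146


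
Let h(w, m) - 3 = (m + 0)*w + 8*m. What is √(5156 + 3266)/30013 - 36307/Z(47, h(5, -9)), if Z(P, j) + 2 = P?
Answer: -36307/45 + √8422/30013 ≈ -806.82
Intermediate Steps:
h(w, m) = 3 + 8*m + m*w (h(w, m) = 3 + ((m + 0)*w + 8*m) = 3 + (m*w + 8*m) = 3 + (8*m + m*w) = 3 + 8*m + m*w)
Z(P, j) = -2 + P
√(5156 + 3266)/30013 - 36307/Z(47, h(5, -9)) = √(5156 + 3266)/30013 - 36307/(-2 + 47) = √8422*(1/30013) - 36307/45 = √8422/30013 - 36307*1/45 = √8422/30013 - 36307/45 = -36307/45 + √8422/30013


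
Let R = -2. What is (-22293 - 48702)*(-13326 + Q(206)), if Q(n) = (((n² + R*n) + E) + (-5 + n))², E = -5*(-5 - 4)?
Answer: -126849576056130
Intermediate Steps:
E = 45 (E = -5*(-9) = 45)
Q(n) = (40 + n² - n)² (Q(n) = (((n² - 2*n) + 45) + (-5 + n))² = ((45 + n² - 2*n) + (-5 + n))² = (40 + n² - n)²)
(-22293 - 48702)*(-13326 + Q(206)) = (-22293 - 48702)*(-13326 + (40 + 206² - 1*206)²) = -70995*(-13326 + (40 + 42436 - 206)²) = -70995*(-13326 + 42270²) = -70995*(-13326 + 1786752900) = -70995*1786739574 = -126849576056130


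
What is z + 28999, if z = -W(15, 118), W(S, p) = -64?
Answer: 29063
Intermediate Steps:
z = 64 (z = -1*(-64) = 64)
z + 28999 = 64 + 28999 = 29063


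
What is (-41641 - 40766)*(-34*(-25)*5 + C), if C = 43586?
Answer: -3942021252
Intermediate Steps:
(-41641 - 40766)*(-34*(-25)*5 + C) = (-41641 - 40766)*(-34*(-25)*5 + 43586) = -82407*(850*5 + 43586) = -82407*(4250 + 43586) = -82407*47836 = -3942021252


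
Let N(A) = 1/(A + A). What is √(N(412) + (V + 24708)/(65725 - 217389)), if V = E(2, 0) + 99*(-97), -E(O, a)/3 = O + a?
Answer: I*√1499886976543/3905348 ≈ 0.3136*I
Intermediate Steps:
E(O, a) = -3*O - 3*a (E(O, a) = -3*(O + a) = -3*O - 3*a)
N(A) = 1/(2*A)
V = -9609 (V = (-3*2 - 3*0) + 99*(-97) = (-6 + 0) - 9603 = -6 - 9603 = -9609)
√(N(412) + (V + 24708)/(65725 - 217389)) = √((½)/412 + (-9609 + 24708)/(65725 - 217389)) = √((½)*(1/412) + 15099/(-151664)) = √(1/824 + 15099*(-1/151664)) = √(1/824 - 15099/151664) = √(-1536239/15621392) = I*√1499886976543/3905348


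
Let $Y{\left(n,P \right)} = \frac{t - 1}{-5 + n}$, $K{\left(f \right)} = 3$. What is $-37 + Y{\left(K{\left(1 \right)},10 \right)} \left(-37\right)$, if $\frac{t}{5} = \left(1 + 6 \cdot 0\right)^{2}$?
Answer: $37$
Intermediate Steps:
$t = 5$ ($t = 5 \left(1 + 6 \cdot 0\right)^{2} = 5 \left(1 + 0\right)^{2} = 5 \cdot 1^{2} = 5 \cdot 1 = 5$)
$Y{\left(n,P \right)} = \frac{4}{-5 + n}$ ($Y{\left(n,P \right)} = \frac{5 - 1}{-5 + n} = \frac{4}{-5 + n}$)
$-37 + Y{\left(K{\left(1 \right)},10 \right)} \left(-37\right) = -37 + \frac{4}{-5 + 3} \left(-37\right) = -37 + \frac{4}{-2} \left(-37\right) = -37 + 4 \left(- \frac{1}{2}\right) \left(-37\right) = -37 - -74 = -37 + 74 = 37$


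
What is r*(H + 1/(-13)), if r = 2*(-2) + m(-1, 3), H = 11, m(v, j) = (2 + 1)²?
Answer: 710/13 ≈ 54.615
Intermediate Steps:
m(v, j) = 9 (m(v, j) = 3² = 9)
r = 5 (r = 2*(-2) + 9 = -4 + 9 = 5)
r*(H + 1/(-13)) = 5*(11 + 1/(-13)) = 5*(11 - 1/13) = 5*(142/13) = 710/13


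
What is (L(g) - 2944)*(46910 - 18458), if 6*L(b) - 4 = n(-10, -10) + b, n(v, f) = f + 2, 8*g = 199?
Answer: -334654795/4 ≈ -8.3664e+7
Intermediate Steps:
g = 199/8 (g = (1/8)*199 = 199/8 ≈ 24.875)
n(v, f) = 2 + f
L(b) = -2/3 + b/6 (L(b) = 2/3 + ((2 - 10) + b)/6 = 2/3 + (-8 + b)/6 = 2/3 + (-4/3 + b/6) = -2/3 + b/6)
(L(g) - 2944)*(46910 - 18458) = ((-2/3 + (1/6)*(199/8)) - 2944)*(46910 - 18458) = ((-2/3 + 199/48) - 2944)*28452 = (167/48 - 2944)*28452 = -141145/48*28452 = -334654795/4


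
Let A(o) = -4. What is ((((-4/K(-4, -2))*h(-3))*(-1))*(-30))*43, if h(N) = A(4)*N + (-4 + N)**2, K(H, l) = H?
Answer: 78690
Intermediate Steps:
h(N) = (-4 + N)**2 - 4*N (h(N) = -4*N + (-4 + N)**2 = (-4 + N)**2 - 4*N)
((((-4/K(-4, -2))*h(-3))*(-1))*(-30))*43 = ((((-4/(-4))*((-4 - 3)**2 - 4*(-3)))*(-1))*(-30))*43 = ((((-4*(-1/4))*((-7)**2 + 12))*(-1))*(-30))*43 = (((1*(49 + 12))*(-1))*(-30))*43 = (((1*61)*(-1))*(-30))*43 = ((61*(-1))*(-30))*43 = -61*(-30)*43 = 1830*43 = 78690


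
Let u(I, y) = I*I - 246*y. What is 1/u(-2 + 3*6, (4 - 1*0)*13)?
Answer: -1/12536 ≈ -7.9770e-5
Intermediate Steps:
u(I, y) = I**2 - 246*y
1/u(-2 + 3*6, (4 - 1*0)*13) = 1/((-2 + 3*6)**2 - 246*(4 - 1*0)*13) = 1/((-2 + 18)**2 - 246*(4 + 0)*13) = 1/(16**2 - 984*13) = 1/(256 - 246*52) = 1/(256 - 12792) = 1/(-12536) = -1/12536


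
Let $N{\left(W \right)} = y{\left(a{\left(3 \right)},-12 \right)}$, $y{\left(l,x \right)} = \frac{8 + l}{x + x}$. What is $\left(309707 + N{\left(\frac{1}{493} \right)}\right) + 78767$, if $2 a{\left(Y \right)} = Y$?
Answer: $\frac{18646733}{48} \approx 3.8847 \cdot 10^{5}$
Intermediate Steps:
$a{\left(Y \right)} = \frac{Y}{2}$
$y{\left(l,x \right)} = \frac{8 + l}{2 x}$
$N{\left(W \right)} = - \frac{19}{48}$ ($N{\left(W \right)} = \frac{8 + \frac{1}{2} \cdot 3}{2 \left(-12\right)} = \frac{1}{2} \left(- \frac{1}{12}\right) \left(8 + \frac{3}{2}\right) = \frac{1}{2} \left(- \frac{1}{12}\right) \frac{19}{2} = - \frac{19}{48}$)
$\left(309707 + N{\left(\frac{1}{493} \right)}\right) + 78767 = \left(309707 - \frac{19}{48}\right) + 78767 = \frac{14865917}{48} + 78767 = \frac{18646733}{48}$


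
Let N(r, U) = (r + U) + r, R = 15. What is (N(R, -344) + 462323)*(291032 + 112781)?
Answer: 186565240317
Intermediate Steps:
N(r, U) = U + 2*r (N(r, U) = (U + r) + r = U + 2*r)
(N(R, -344) + 462323)*(291032 + 112781) = ((-344 + 2*15) + 462323)*(291032 + 112781) = ((-344 + 30) + 462323)*403813 = (-314 + 462323)*403813 = 462009*403813 = 186565240317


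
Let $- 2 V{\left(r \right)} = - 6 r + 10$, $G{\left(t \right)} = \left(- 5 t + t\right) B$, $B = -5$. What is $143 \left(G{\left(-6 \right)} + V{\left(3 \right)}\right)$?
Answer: $-16588$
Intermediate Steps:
$G{\left(t \right)} = 20 t$ ($G{\left(t \right)} = \left(- 5 t + t\right) \left(-5\right) = - 4 t \left(-5\right) = 20 t$)
$V{\left(r \right)} = -5 + 3 r$ ($V{\left(r \right)} = - \frac{- 6 r + 10}{2} = - \frac{10 - 6 r}{2} = -5 + 3 r$)
$143 \left(G{\left(-6 \right)} + V{\left(3 \right)}\right) = 143 \left(20 \left(-6\right) + \left(-5 + 3 \cdot 3\right)\right) = 143 \left(-120 + \left(-5 + 9\right)\right) = 143 \left(-120 + 4\right) = 143 \left(-116\right) = -16588$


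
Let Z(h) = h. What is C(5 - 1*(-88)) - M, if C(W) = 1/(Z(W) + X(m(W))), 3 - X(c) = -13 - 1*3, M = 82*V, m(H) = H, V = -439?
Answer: 4031777/112 ≈ 35998.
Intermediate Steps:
M = -35998 (M = 82*(-439) = -35998)
X(c) = 19 (X(c) = 3 - (-13 - 1*3) = 3 - (-13 - 3) = 3 - 1*(-16) = 3 + 16 = 19)
C(W) = 1/(19 + W) (C(W) = 1/(W + 19) = 1/(19 + W))
C(5 - 1*(-88)) - M = 1/(19 + (5 - 1*(-88))) - 1*(-35998) = 1/(19 + (5 + 88)) + 35998 = 1/(19 + 93) + 35998 = 1/112 + 35998 = 4031777/112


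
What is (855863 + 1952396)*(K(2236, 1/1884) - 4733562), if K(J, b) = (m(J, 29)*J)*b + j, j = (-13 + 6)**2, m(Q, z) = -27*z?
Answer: -13295540179280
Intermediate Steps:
j = 49 (j = (-7)**2 = 49)
K(J, b) = 49 - 783*J*b (K(J, b) = ((-27*29)*J)*b + 49 = (-783*J)*b + 49 = -783*J*b + 49 = 49 - 783*J*b)
(855863 + 1952396)*(K(2236, 1/1884) - 4733562) = (855863 + 1952396)*((49 - 783*2236/1884) - 4733562) = 2808259*((49 - 783*2236*1/1884) - 4733562) = 2808259*((49 - 145899/157) - 4733562) = 2808259*(-138206/157 - 4733562) = 2808259*(-743307440/157) = -13295540179280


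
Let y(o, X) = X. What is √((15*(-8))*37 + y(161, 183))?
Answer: 3*I*√473 ≈ 65.246*I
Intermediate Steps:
√((15*(-8))*37 + y(161, 183)) = √((15*(-8))*37 + 183) = √(-120*37 + 183) = √(-4440 + 183) = √(-4257) = 3*I*√473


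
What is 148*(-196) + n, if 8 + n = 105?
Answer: -28911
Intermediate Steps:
n = 97 (n = -8 + 105 = 97)
148*(-196) + n = 148*(-196) + 97 = -29008 + 97 = -28911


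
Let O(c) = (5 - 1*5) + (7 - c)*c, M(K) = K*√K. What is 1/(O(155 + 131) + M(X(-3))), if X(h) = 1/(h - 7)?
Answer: -79794000/6367082436001 + 10*I*√10/6367082436001 ≈ -1.2532e-5 + 4.9666e-12*I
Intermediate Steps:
X(h) = 1/(-7 + h)
M(K) = K^(3/2)
O(c) = c*(7 - c) (O(c) = (5 - 5) + c*(7 - c) = 0 + c*(7 - c) = c*(7 - c))
1/(O(155 + 131) + M(X(-3))) = 1/((155 + 131)*(7 - (155 + 131)) + (1/(-7 - 3))^(3/2)) = 1/(286*(7 - 1*286) + (1/(-10))^(3/2)) = 1/(286*(7 - 286) + (-⅒)^(3/2)) = 1/(286*(-279) - I*√10/100) = 1/(-79794 - I*√10/100)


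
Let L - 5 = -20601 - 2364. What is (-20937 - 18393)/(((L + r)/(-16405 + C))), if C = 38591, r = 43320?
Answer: -43628769/1018 ≈ -42857.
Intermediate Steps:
L = -22960 (L = 5 + (-20601 - 2364) = 5 - 22965 = -22960)
(-20937 - 18393)/(((L + r)/(-16405 + C))) = (-20937 - 18393)/(((-22960 + 43320)/(-16405 + 38591))) = -39330/(20360/22186) = -39330/(20360*(1/22186)) = -39330/10180/11093 = -39330*11093/10180 = -43628769/1018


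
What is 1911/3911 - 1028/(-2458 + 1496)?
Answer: 2929445/1881191 ≈ 1.5572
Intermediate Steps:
1911/3911 - 1028/(-2458 + 1496) = 1911*(1/3911) - 1028/(-962) = 1911/3911 - 1028*(-1/962) = 1911/3911 + 514/481 = 2929445/1881191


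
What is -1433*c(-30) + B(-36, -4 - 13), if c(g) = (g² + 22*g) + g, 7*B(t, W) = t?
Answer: -2106546/7 ≈ -3.0094e+5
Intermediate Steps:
B(t, W) = t/7
c(g) = g² + 23*g
-1433*c(-30) + B(-36, -4 - 13) = -(-42990)*(23 - 30) + (⅐)*(-36) = -(-42990)*(-7) - 36/7 = -1433*210 - 36/7 = -300930 - 36/7 = -2106546/7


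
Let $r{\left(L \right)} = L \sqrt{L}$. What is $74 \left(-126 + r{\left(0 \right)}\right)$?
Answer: $-9324$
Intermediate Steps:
$r{\left(L \right)} = L^{\frac{3}{2}}$
$74 \left(-126 + r{\left(0 \right)}\right) = 74 \left(-126 + 0^{\frac{3}{2}}\right) = 74 \left(-126 + 0\right) = 74 \left(-126\right) = -9324$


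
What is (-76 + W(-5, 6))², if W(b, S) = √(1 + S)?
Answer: (76 - √7)² ≈ 5380.8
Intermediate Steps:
(-76 + W(-5, 6))² = (-76 + √(1 + 6))² = (-76 + √7)²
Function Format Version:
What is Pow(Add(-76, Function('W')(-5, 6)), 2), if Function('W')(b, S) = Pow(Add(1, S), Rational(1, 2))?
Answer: Pow(Add(76, Mul(-1, Pow(7, Rational(1, 2)))), 2) ≈ 5380.8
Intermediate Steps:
Pow(Add(-76, Function('W')(-5, 6)), 2) = Pow(Add(-76, Pow(Add(1, 6), Rational(1, 2))), 2) = Pow(Add(-76, Pow(7, Rational(1, 2))), 2)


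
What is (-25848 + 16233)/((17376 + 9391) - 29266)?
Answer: 3205/833 ≈ 3.8475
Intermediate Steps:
(-25848 + 16233)/((17376 + 9391) - 29266) = -9615/(26767 - 29266) = -9615/(-2499) = -9615*(-1/2499) = 3205/833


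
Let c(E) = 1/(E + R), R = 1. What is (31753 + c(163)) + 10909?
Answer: 6996569/164 ≈ 42662.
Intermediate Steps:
c(E) = 1/(1 + E) (c(E) = 1/(E + 1) = 1/(1 + E))
(31753 + c(163)) + 10909 = (31753 + 1/(1 + 163)) + 10909 = (31753 + 1/164) + 10909 = 5207493/164 + 10909 = 6996569/164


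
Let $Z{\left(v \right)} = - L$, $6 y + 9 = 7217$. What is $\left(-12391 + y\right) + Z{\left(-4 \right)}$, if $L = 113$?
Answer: $- \frac{33908}{3} \approx -11303.0$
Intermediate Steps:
$y = \frac{3604}{3}$ ($y = - \frac{3}{2} + \frac{1}{6} \cdot 7217 = - \frac{3}{2} + \frac{7217}{6} = \frac{3604}{3} \approx 1201.3$)
$Z{\left(v \right)} = -113$ ($Z{\left(v \right)} = \left(-1\right) 113 = -113$)
$\left(-12391 + y\right) + Z{\left(-4 \right)} = \left(-12391 + \frac{3604}{3}\right) - 113 = - \frac{33569}{3} - 113 = - \frac{33908}{3}$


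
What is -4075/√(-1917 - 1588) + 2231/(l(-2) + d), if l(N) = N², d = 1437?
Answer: 2231/1441 + 815*I*√3505/701 ≈ 1.5482 + 68.831*I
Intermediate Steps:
-4075/√(-1917 - 1588) + 2231/(l(-2) + d) = -4075/√(-1917 - 1588) + 2231/((-2)² + 1437) = -4075*(-I*√3505/3505) + 2231/(4 + 1437) = -4075*(-I*√3505/3505) + 2231/1441 = -(-815)*I*√3505/701 + 2231*(1/1441) = 815*I*√3505/701 + 2231/1441 = 2231/1441 + 815*I*√3505/701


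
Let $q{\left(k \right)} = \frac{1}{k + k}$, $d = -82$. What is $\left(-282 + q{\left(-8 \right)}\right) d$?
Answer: $\frac{185033}{8} \approx 23129.0$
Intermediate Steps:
$q{\left(k \right)} = \frac{1}{2 k}$
$\left(-282 + q{\left(-8 \right)}\right) d = \left(-282 + \frac{1}{2 \left(-8\right)}\right) \left(-82\right) = \left(-282 + \frac{1}{2} \left(- \frac{1}{8}\right)\right) \left(-82\right) = \left(-282 - \frac{1}{16}\right) \left(-82\right) = \left(- \frac{4513}{16}\right) \left(-82\right) = \frac{185033}{8}$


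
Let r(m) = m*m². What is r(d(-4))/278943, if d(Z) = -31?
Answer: -29791/278943 ≈ -0.10680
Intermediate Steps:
r(m) = m³
r(d(-4))/278943 = (-31)³/278943 = -29791*1/278943 = -29791/278943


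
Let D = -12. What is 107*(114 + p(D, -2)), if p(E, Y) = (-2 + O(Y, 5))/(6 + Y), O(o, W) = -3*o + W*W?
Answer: 51895/4 ≈ 12974.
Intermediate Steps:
O(o, W) = W**2 - 3*o (O(o, W) = -3*o + W**2 = W**2 - 3*o)
p(E, Y) = (23 - 3*Y)/(6 + Y) (p(E, Y) = (-2 + (5**2 - 3*Y))/(6 + Y) = (-2 + (25 - 3*Y))/(6 + Y) = (23 - 3*Y)/(6 + Y))
107*(114 + p(D, -2)) = 107*(114 + (23 - 3*(-2))/(6 - 2)) = 107*(114 + (23 + 6)/4) = 107*(114 + (1/4)*29) = 107*(114 + 29/4) = 107*(485/4) = 51895/4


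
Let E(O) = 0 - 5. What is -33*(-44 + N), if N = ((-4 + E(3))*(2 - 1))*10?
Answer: 4422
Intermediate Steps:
E(O) = -5
N = -90 (N = ((-4 - 5)*(2 - 1))*10 = -9*1*10 = -9*10 = -90)
-33*(-44 + N) = -33*(-44 - 90) = -33*(-134) = 4422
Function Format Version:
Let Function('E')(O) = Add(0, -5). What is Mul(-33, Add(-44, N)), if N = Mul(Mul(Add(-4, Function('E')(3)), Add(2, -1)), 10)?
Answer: 4422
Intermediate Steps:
Function('E')(O) = -5
N = -90 (N = Mul(Mul(Add(-4, -5), Add(2, -1)), 10) = Mul(Mul(-9, 1), 10) = Mul(-9, 10) = -90)
Mul(-33, Add(-44, N)) = Mul(-33, Add(-44, -90)) = Mul(-33, -134) = 4422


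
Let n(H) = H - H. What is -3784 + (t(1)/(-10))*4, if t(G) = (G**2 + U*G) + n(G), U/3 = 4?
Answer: -18946/5 ≈ -3789.2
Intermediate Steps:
n(H) = 0
U = 12 (U = 3*4 = 12)
t(G) = G**2 + 12*G (t(G) = (G**2 + 12*G) + 0 = G**2 + 12*G)
-3784 + (t(1)/(-10))*4 = -3784 + ((1*(12 + 1))/(-10))*4 = -3784 - 13/10*4 = -3784 - 26/5 = -18946/5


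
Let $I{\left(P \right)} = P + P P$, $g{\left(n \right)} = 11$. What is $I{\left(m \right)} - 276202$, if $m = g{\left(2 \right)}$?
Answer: $-276070$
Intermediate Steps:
$m = 11$
$I{\left(P \right)} = P + P^{2}$
$I{\left(m \right)} - 276202 = 11 \left(1 + 11\right) - 276202 = 11 \cdot 12 - 276202 = 132 - 276202 = -276070$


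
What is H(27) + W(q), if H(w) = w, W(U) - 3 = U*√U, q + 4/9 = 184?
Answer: 30 + 3304*√413/27 ≈ 2516.9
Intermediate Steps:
q = 1652/9 (q = -4/9 + 184 = 1652/9 ≈ 183.56)
W(U) = 3 + U^(3/2) (W(U) = 3 + U*√U = 3 + U^(3/2))
H(27) + W(q) = 27 + (3 + (1652/9)^(3/2)) = 27 + (3 + 3304*√413/27) = 30 + 3304*√413/27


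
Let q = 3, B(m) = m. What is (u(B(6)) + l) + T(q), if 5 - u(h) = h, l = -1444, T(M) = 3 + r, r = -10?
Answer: -1452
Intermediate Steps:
T(M) = -7 (T(M) = 3 - 10 = -7)
u(h) = 5 - h
(u(B(6)) + l) + T(q) = ((5 - 1*6) - 1444) - 7 = ((5 - 6) - 1444) - 7 = (-1 - 1444) - 7 = -1445 - 7 = -1452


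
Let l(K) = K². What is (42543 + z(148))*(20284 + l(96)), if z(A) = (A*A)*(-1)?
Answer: 608850500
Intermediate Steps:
z(A) = -A² (z(A) = A²*(-1) = -A²)
(42543 + z(148))*(20284 + l(96)) = (42543 - 1*148²)*(20284 + 96²) = (42543 - 1*21904)*(20284 + 9216) = (42543 - 21904)*29500 = 20639*29500 = 608850500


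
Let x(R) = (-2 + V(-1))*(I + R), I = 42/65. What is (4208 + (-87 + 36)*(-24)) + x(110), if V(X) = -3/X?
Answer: 360272/65 ≈ 5542.6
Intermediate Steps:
I = 42/65 (I = 42*(1/65) = 42/65 ≈ 0.64615)
x(R) = 42/65 + R (x(R) = (-2 - 3/(-1))*(42/65 + R) = (-2 - 3*(-1))*(42/65 + R) = (-2 + 3)*(42/65 + R) = 1*(42/65 + R) = 42/65 + R)
(4208 + (-87 + 36)*(-24)) + x(110) = (4208 + (-87 + 36)*(-24)) + (42/65 + 110) = (4208 - 51*(-24)) + 7192/65 = (4208 + 1224) + 7192/65 = 5432 + 7192/65 = 360272/65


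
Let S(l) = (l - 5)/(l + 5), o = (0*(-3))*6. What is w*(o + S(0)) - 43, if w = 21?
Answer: -64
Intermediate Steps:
o = 0 (o = 0*6 = 0)
S(l) = (-5 + l)/(5 + l)
w*(o + S(0)) - 43 = 21*(0 + (-5 + 0)/(5 + 0)) - 43 = 21*(0 - 5/5) - 43 = 21*(0 + (⅕)*(-5)) - 43 = 21*(0 - 1) - 43 = 21*(-1) - 43 = -21 - 43 = -64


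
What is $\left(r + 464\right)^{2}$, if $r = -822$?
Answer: $128164$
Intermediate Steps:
$\left(r + 464\right)^{2} = \left(-822 + 464\right)^{2} = \left(-358\right)^{2} = 128164$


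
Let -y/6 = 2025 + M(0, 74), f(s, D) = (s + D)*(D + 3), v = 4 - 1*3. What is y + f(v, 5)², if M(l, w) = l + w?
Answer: -10290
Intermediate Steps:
v = 1 (v = 4 - 3 = 1)
f(s, D) = (3 + D)*(D + s) (f(s, D) = (D + s)*(3 + D) = (3 + D)*(D + s))
y = -12594 (y = -6*(2025 + (0 + 74)) = -6*(2025 + 74) = -6*2099 = -12594)
y + f(v, 5)² = -12594 + (5² + 3*5 + 3*1 + 5*1)² = -12594 + (25 + 15 + 3 + 5)² = -12594 + 48² = -12594 + 2304 = -10290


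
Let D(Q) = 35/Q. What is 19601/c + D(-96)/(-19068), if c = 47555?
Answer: 5125977679/12435822720 ≈ 0.41219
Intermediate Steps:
19601/c + D(-96)/(-19068) = 19601/47555 + (35/(-96))/(-19068) = 19601*(1/47555) + (35*(-1/96))*(-1/19068) = 19601/47555 - 35/96*(-1/19068) = 19601/47555 + 5/261504 = 5125977679/12435822720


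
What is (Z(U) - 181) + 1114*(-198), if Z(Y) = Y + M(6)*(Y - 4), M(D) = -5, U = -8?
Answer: -220701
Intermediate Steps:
Z(Y) = 20 - 4*Y (Z(Y) = Y - 5*(Y - 4) = Y - 5*(-4 + Y) = Y + (20 - 5*Y) = 20 - 4*Y)
(Z(U) - 181) + 1114*(-198) = ((20 - 4*(-8)) - 181) + 1114*(-198) = ((20 + 32) - 181) - 220572 = (52 - 181) - 220572 = -129 - 220572 = -220701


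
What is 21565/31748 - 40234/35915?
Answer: -502842057/1140229420 ≈ -0.44100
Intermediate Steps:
21565/31748 - 40234/35915 = -502842057/1140229420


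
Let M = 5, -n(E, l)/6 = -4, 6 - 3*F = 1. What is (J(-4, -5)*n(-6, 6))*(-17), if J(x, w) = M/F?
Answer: -1224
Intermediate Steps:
F = 5/3 (F = 2 - ⅓*1 = 2 - ⅓ = 5/3 ≈ 1.6667)
n(E, l) = 24 (n(E, l) = -6*(-4) = 24)
J(x, w) = 3 (J(x, w) = 5/(5/3) = 5*(⅗) = 3)
(J(-4, -5)*n(-6, 6))*(-17) = (3*24)*(-17) = 72*(-17) = -1224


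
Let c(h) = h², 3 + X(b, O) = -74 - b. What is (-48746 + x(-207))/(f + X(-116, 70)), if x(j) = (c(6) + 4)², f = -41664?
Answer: 47146/41625 ≈ 1.1326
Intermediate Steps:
X(b, O) = -77 - b (X(b, O) = -3 + (-74 - b) = -77 - b)
x(j) = 1600 (x(j) = (6² + 4)² = (36 + 4)² = 40² = 1600)
(-48746 + x(-207))/(f + X(-116, 70)) = (-48746 + 1600)/(-41664 + (-77 - 1*(-116))) = -47146/(-41664 + (-77 + 116)) = -47146/(-41664 + 39) = -47146/(-41625) = -47146*(-1/41625) = 47146/41625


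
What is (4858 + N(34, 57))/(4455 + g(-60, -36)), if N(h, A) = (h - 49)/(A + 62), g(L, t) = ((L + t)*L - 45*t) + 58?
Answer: 578087/1415267 ≈ 0.40846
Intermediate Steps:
g(L, t) = 58 - 45*t + L*(L + t) (g(L, t) = (L*(L + t) - 45*t) + 58 = (-45*t + L*(L + t)) + 58 = 58 - 45*t + L*(L + t))
N(h, A) = (-49 + h)/(62 + A)
(4858 + N(34, 57))/(4455 + g(-60, -36)) = (4858 + (-49 + 34)/(62 + 57))/(4455 + (58 + (-60)² - 45*(-36) - 60*(-36))) = (4858 - 15/119)/(4455 + (58 + 3600 + 1620 + 2160)) = (4858 + (1/119)*(-15))/(4455 + 7438) = (4858 - 15/119)/11893 = (578087/119)*(1/11893) = 578087/1415267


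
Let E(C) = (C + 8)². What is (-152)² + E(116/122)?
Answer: 86268100/3721 ≈ 23184.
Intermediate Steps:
E(C) = (8 + C)²
(-152)² + E(116/122) = (-152)² + (8 + 116/122)² = 23104 + (8 + 116*(1/122))² = 23104 + (8 + 58/61)² = 23104 + (546/61)² = 23104 + 298116/3721 = 86268100/3721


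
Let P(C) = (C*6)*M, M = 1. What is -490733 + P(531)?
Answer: -487547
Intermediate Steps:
P(C) = 6*C (P(C) = (C*6)*1 = (6*C)*1 = 6*C)
-490733 + P(531) = -490733 + 6*531 = -490733 + 3186 = -487547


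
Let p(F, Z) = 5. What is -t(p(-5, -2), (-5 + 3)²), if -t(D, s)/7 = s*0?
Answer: 0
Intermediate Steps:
t(D, s) = 0 (t(D, s) = -7*s*0 = -7*0 = 0)
-t(p(-5, -2), (-5 + 3)²) = -1*0 = 0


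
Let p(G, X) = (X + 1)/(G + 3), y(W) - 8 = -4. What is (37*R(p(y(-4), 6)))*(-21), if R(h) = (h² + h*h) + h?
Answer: -2331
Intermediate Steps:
y(W) = 4 (y(W) = 8 - 4 = 4)
p(G, X) = (1 + X)/(3 + G)
R(h) = h + 2*h² (R(h) = (h² + h²) + h = 2*h² + h = h + 2*h²)
(37*R(p(y(-4), 6)))*(-21) = (37*(((1 + 6)/(3 + 4))*(1 + 2*((1 + 6)/(3 + 4)))))*(-21) = (37*((7/7)*(1 + 2*(7/7))))*(-21) = (37*(((⅐)*7)*(1 + 2*((⅐)*7))))*(-21) = (37*(1*(1 + 2*1)))*(-21) = (37*(1*(1 + 2)))*(-21) = (37*(1*3))*(-21) = (37*3)*(-21) = 111*(-21) = -2331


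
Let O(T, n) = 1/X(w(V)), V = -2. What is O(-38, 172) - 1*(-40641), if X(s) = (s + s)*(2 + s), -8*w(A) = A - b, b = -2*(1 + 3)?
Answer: 609607/15 ≈ 40640.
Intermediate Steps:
b = -8 (b = -2*4 = -8)
w(A) = -1 - A/8 (w(A) = -(A - 1*(-8))/8 = -(A + 8)/8 = -(8 + A)/8 = -1 - A/8)
X(s) = 2*s*(2 + s) (X(s) = (2*s)*(2 + s) = 2*s*(2 + s))
O(T, n) = -8/15 (O(T, n) = 1/(2*(-1 - 1/8*(-2))*(2 + (-1 - 1/8*(-2)))) = 1/(2*(-1 + 1/4)*(2 + (-1 + 1/4))) = 1/(2*(-3/4)*(2 - 3/4)) = 1/(2*(-3/4)*(5/4)) = 1/(-15/8) = -8/15)
O(-38, 172) - 1*(-40641) = -8/15 - 1*(-40641) = -8/15 + 40641 = 609607/15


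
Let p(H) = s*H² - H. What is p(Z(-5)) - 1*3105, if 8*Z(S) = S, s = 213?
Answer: -193355/64 ≈ -3021.2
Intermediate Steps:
Z(S) = S/8
p(H) = -H + 213*H² (p(H) = 213*H² - H = -H + 213*H²)
p(Z(-5)) - 1*3105 = ((⅛)*(-5))*(-1 + 213*((⅛)*(-5))) - 1*3105 = -5*(-1 + 213*(-5/8))/8 - 3105 = -5*(-1 - 1065/8)/8 - 3105 = -5/8*(-1073/8) - 3105 = 5365/64 - 3105 = -193355/64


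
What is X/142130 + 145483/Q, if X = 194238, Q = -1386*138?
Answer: 8237007497/13592460420 ≈ 0.60600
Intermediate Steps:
Q = -191268
X/142130 + 145483/Q = 194238/142130 + 145483/(-191268) = 194238*(1/142130) + 145483*(-1/191268) = 97119/71065 - 145483/191268 = 8237007497/13592460420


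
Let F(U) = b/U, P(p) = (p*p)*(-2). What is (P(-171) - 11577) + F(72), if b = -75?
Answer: -1681441/24 ≈ -70060.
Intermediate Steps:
P(p) = -2*p² (P(p) = p²*(-2) = -2*p²)
F(U) = -75/U
(P(-171) - 11577) + F(72) = (-2*(-171)² - 11577) - 75/72 = (-2*29241 - 11577) - 75*1/72 = (-58482 - 11577) - 25/24 = -70059 - 25/24 = -1681441/24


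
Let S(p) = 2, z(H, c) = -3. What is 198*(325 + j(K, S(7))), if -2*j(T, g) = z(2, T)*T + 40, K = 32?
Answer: 69894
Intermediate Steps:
j(T, g) = -20 + 3*T/2 (j(T, g) = -(-3*T + 40)/2 = -(40 - 3*T)/2 = -20 + 3*T/2)
198*(325 + j(K, S(7))) = 198*(325 + (-20 + (3/2)*32)) = 198*(325 + (-20 + 48)) = 198*(325 + 28) = 198*353 = 69894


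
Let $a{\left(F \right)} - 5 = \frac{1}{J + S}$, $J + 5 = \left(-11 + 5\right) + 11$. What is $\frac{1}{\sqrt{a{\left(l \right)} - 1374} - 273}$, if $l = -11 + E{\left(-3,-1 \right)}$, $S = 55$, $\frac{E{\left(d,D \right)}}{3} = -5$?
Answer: $- \frac{5005}{1391463} - \frac{i \sqrt{460130}}{1391463} \approx -0.0035969 - 0.00048749 i$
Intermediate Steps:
$J = 0$ ($J = -5 + \left(\left(-11 + 5\right) + 11\right) = -5 + \left(-6 + 11\right) = -5 + 5 = 0$)
$E{\left(d,D \right)} = -15$ ($E{\left(d,D \right)} = 3 \left(-5\right) = -15$)
$l = -26$ ($l = -11 - 15 = -26$)
$a{\left(F \right)} = \frac{276}{55}$ ($a{\left(F \right)} = 5 + \frac{1}{0 + 55} = 5 + \frac{1}{55} = \frac{276}{55}$)
$\frac{1}{\sqrt{a{\left(l \right)} - 1374} - 273} = \frac{1}{\sqrt{\frac{276}{55} - 1374} - 273} = \frac{1}{\sqrt{- \frac{75294}{55}} - 273} = \frac{1}{\frac{3 i \sqrt{460130}}{55} - 273} = \frac{1}{-273 + \frac{3 i \sqrt{460130}}{55}}$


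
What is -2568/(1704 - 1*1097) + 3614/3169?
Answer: -5944294/1923583 ≈ -3.0902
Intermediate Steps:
-2568/(1704 - 1*1097) + 3614/3169 = -2568/(1704 - 1097) + 3614*(1/3169) = -2568/607 + 3614/3169 = -5944294/1923583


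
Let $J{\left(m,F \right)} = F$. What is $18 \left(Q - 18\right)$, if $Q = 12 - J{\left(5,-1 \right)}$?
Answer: $-90$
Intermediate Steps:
$Q = 13$ ($Q = 12 - -1 = 12 + 1 = 13$)
$18 \left(Q - 18\right) = 18 \left(13 - 18\right) = 18 \left(-5\right) = -90$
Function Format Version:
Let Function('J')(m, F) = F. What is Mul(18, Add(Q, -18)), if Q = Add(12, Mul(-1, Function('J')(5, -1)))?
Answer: -90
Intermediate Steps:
Q = 13 (Q = Add(12, Mul(-1, -1)) = Add(12, 1) = 13)
Mul(18, Add(Q, -18)) = Mul(18, Add(13, -18)) = Mul(18, -5) = -90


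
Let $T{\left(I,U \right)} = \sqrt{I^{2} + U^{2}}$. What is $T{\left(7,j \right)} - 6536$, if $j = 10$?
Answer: $-6536 + \sqrt{149} \approx -6523.8$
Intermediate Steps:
$T{\left(7,j \right)} - 6536 = \sqrt{7^{2} + 10^{2}} - 6536 = \sqrt{49 + 100} - 6536 = \sqrt{149} - 6536 = -6536 + \sqrt{149}$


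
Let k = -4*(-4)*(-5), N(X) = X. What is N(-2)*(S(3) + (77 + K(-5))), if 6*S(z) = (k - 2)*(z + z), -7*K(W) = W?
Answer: 60/7 ≈ 8.5714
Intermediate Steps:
K(W) = -W/7
k = -80 (k = 16*(-5) = -80)
S(z) = -82*z/3 (S(z) = ((-80 - 2)*(z + z))/6 = (-164*z)/6 = -82*z/3)
N(-2)*(S(3) + (77 + K(-5))) = -2*(-82/3*3 + (77 - ⅐*(-5))) = -2*(-82 + (77 + 5/7)) = -2*(-82 + 544/7) = -2*(-30/7) = 60/7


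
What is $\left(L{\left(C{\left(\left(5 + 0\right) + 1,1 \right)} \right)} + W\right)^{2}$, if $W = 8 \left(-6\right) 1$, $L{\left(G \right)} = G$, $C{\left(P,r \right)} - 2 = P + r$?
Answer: $1521$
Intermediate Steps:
$C{\left(P,r \right)} = 2 + P + r$ ($C{\left(P,r \right)} = 2 + \left(P + r\right) = 2 + P + r$)
$W = -48$ ($W = \left(-48\right) 1 = -48$)
$\left(L{\left(C{\left(\left(5 + 0\right) + 1,1 \right)} \right)} + W\right)^{2} = \left(\left(2 + \left(\left(5 + 0\right) + 1\right) + 1\right) - 48\right)^{2} = \left(\left(2 + \left(5 + 1\right) + 1\right) - 48\right)^{2} = \left(\left(2 + 6 + 1\right) - 48\right)^{2} = \left(9 - 48\right)^{2} = \left(-39\right)^{2} = 1521$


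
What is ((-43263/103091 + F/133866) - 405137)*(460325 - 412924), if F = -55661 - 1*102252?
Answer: -265022145267182583463/13800379806 ≈ -1.9204e+10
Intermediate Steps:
F = -157913 (F = -55661 - 102252 = -157913)
((-43263/103091 + F/133866) - 405137)*(460325 - 412924) = ((-43263/103091 - 157913/133866) - 405137)*(460325 - 412924) = ((-43263*1/103091 - 157913*1/133866) - 405137)*47401 = ((-43263/103091 - 157913/133866) - 405137)*47401 = (-22070853841/13800379806 - 405137)*47401 = -5591066544317263/13800379806*47401 = -265022145267182583463/13800379806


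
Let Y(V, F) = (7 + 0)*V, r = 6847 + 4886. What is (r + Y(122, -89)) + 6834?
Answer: 19421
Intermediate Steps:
r = 11733
Y(V, F) = 7*V
(r + Y(122, -89)) + 6834 = (11733 + 7*122) + 6834 = (11733 + 854) + 6834 = 12587 + 6834 = 19421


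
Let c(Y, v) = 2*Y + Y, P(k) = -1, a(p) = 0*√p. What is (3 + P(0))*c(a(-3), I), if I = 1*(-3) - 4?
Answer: 0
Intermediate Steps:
a(p) = 0
I = -7 (I = -3 - 4 = -7)
c(Y, v) = 3*Y
(3 + P(0))*c(a(-3), I) = (3 - 1)*(3*0) = 2*0 = 0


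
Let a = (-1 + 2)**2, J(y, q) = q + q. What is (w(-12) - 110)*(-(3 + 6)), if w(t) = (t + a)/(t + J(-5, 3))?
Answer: 1947/2 ≈ 973.50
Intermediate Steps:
J(y, q) = 2*q
a = 1 (a = 1**2 = 1)
w(t) = (1 + t)/(6 + t) (w(t) = (t + 1)/(t + 2*3) = (1 + t)/(t + 6) = (1 + t)/(6 + t))
(w(-12) - 110)*(-(3 + 6)) = ((1 - 12)/(6 - 12) - 110)*(-(3 + 6)) = (-11/(-6) - 110)*(-1*9) = (-1/6*(-11) - 110)*(-9) = (11/6 - 110)*(-9) = -649/6*(-9) = 1947/2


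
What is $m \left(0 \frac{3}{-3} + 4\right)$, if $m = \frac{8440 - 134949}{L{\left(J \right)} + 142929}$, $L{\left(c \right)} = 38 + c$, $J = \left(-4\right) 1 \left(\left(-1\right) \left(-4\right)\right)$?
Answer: $- \frac{506036}{142951} \approx -3.5399$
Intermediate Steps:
$J = -16$ ($J = \left(-4\right) 4 = -16$)
$m = - \frac{126509}{142951}$ ($m = \frac{8440 - 134949}{\left(38 - 16\right) + 142929} = - \frac{126509}{22 + 142929} = - \frac{126509}{142951} \approx -0.88498$)
$m \left(0 \frac{3}{-3} + 4\right) = - \frac{126509 \left(0 \frac{3}{-3} + 4\right)}{142951} = - \frac{126509 \left(0 \cdot 3 \left(- \frac{1}{3}\right) + 4\right)}{142951} = - \frac{126509 \left(0 \left(-1\right) + 4\right)}{142951} = - \frac{126509 \left(0 + 4\right)}{142951} = \left(- \frac{126509}{142951}\right) 4 = - \frac{506036}{142951}$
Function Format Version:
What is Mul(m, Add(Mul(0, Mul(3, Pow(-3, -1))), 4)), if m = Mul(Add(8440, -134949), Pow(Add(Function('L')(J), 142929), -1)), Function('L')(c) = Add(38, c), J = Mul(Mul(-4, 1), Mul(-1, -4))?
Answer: Rational(-506036, 142951) ≈ -3.5399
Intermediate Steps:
J = -16 (J = Mul(-4, 4) = -16)
m = Rational(-126509, 142951) (m = Mul(Add(8440, -134949), Pow(Add(Add(38, -16), 142929), -1)) = Mul(-126509, Pow(Add(22, 142929), -1)) = Mul(-126509, Pow(142951, -1)) = Mul(-126509, Rational(1, 142951)) = Rational(-126509, 142951) ≈ -0.88498)
Mul(m, Add(Mul(0, Mul(3, Pow(-3, -1))), 4)) = Mul(Rational(-126509, 142951), Add(Mul(0, Mul(3, Pow(-3, -1))), 4)) = Mul(Rational(-126509, 142951), Add(Mul(0, Mul(3, Rational(-1, 3))), 4)) = Mul(Rational(-126509, 142951), Add(Mul(0, -1), 4)) = Mul(Rational(-126509, 142951), Add(0, 4)) = Mul(Rational(-126509, 142951), 4) = Rational(-506036, 142951)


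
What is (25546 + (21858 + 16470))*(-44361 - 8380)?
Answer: -3368778634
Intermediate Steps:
(25546 + (21858 + 16470))*(-44361 - 8380) = (25546 + 38328)*(-52741) = 63874*(-52741) = -3368778634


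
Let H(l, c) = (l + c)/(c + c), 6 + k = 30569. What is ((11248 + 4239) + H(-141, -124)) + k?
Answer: 11420665/248 ≈ 46051.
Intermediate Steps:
k = 30563 (k = -6 + 30569 = 30563)
H(l, c) = (c + l)/(2*c) (H(l, c) = (c + l)/((2*c)) = (c + l)*(1/(2*c)) = (c + l)/(2*c))
((11248 + 4239) + H(-141, -124)) + k = ((11248 + 4239) + (1/2)*(-124 - 141)/(-124)) + 30563 = (15487 + (1/2)*(-1/124)*(-265)) + 30563 = (15487 + 265/248) + 30563 = 3841041/248 + 30563 = 11420665/248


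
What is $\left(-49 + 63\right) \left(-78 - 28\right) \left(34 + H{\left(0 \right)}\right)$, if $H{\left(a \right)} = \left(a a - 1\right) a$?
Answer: $-50456$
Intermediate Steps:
$H{\left(a \right)} = a \left(-1 + a^{2}\right)$ ($H{\left(a \right)} = \left(a^{2} - 1\right) a = \left(-1 + a^{2}\right) a = a \left(-1 + a^{2}\right)$)
$\left(-49 + 63\right) \left(-78 - 28\right) \left(34 + H{\left(0 \right)}\right) = \left(-49 + 63\right) \left(-78 - 28\right) \left(34 + \left(0^{3} - 0\right)\right) = 14 \left(-106\right) \left(34 + \left(0 + 0\right)\right) = - 1484 \left(34 + 0\right) = \left(-1484\right) 34 = -50456$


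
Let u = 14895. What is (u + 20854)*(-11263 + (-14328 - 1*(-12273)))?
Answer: -476105182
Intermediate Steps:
(u + 20854)*(-11263 + (-14328 - 1*(-12273))) = (14895 + 20854)*(-11263 + (-14328 - 1*(-12273))) = 35749*(-11263 + (-14328 + 12273)) = 35749*(-11263 - 2055) = 35749*(-13318) = -476105182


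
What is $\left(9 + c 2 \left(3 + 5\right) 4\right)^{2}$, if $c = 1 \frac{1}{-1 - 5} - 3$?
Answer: $\frac{337561}{9} \approx 37507.0$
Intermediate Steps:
$c = - \frac{19}{6}$ ($c = 1 \frac{1}{-6} - 3 = 1 \left(- \frac{1}{6}\right) - 3 = - \frac{1}{6} - 3 = - \frac{19}{6} \approx -3.1667$)
$\left(9 + c 2 \left(3 + 5\right) 4\right)^{2} = \left(9 + \left(- \frac{19}{6}\right) 2 \left(3 + 5\right) 4\right)^{2} = \left(9 - \frac{19 \cdot 8 \cdot 4}{3}\right)^{2} = \left(9 - \frac{608}{3}\right)^{2} = \left(- \frac{581}{3}\right)^{2} = \frac{337561}{9}$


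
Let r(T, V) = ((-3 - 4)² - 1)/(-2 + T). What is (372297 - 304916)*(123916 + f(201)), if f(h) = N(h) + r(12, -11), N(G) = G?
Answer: 41817255029/5 ≈ 8.3635e+9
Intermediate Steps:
r(T, V) = 48/(-2 + T) (r(T, V) = ((-7)² - 1)/(-2 + T) = (49 - 1)/(-2 + T) = 48/(-2 + T))
f(h) = 24/5 + h (f(h) = h + 48/(-2 + 12) = h + 48/10 = h + 48*(⅒) = h + 24/5 = 24/5 + h)
(372297 - 304916)*(123916 + f(201)) = (372297 - 304916)*(123916 + (24/5 + 201)) = 67381*(123916 + 1029/5) = 67381*(620609/5) = 41817255029/5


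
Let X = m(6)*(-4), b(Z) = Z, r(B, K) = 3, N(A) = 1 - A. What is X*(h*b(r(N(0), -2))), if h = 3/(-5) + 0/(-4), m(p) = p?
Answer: 216/5 ≈ 43.200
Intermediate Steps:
h = -3/5 (h = 3*(-1/5) + 0*(-1/4) = -3/5 + 0 = -3/5 ≈ -0.60000)
X = -24 (X = 6*(-4) = -24)
X*(h*b(r(N(0), -2))) = -(-72)*3/5 = -24*(-9/5) = 216/5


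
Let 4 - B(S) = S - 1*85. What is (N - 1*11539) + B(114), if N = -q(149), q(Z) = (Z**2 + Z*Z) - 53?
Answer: -55913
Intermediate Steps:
B(S) = 89 - S (B(S) = 4 - (S - 1*85) = 4 - (S - 85) = 4 - (-85 + S) = 4 + (85 - S) = 89 - S)
q(Z) = -53 + 2*Z**2 (q(Z) = (Z**2 + Z**2) - 53 = 2*Z**2 - 53 = -53 + 2*Z**2)
N = -44349 (N = -(-53 + 2*149**2) = -(-53 + 2*22201) = -(-53 + 44402) = -1*44349 = -44349)
(N - 1*11539) + B(114) = (-44349 - 1*11539) + (89 - 1*114) = (-44349 - 11539) + (89 - 114) = -55888 - 25 = -55913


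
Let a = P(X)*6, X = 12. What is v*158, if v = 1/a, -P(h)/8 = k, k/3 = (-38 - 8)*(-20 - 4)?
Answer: -79/79488 ≈ -0.00099386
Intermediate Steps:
k = 3312 (k = 3*((-38 - 8)*(-20 - 4)) = 3*(-46*(-24)) = 3*1104 = 3312)
P(h) = -26496 (P(h) = -8*3312 = -26496)
a = -158976 (a = -26496*6 = -158976)
v = -1/158976 (v = 1/(-158976) = -1/158976 ≈ -6.2903e-6)
v*158 = -1/158976*158 = -79/79488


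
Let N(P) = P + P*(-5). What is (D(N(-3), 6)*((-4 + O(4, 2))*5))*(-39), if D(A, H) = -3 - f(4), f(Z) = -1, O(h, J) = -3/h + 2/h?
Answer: -3315/2 ≈ -1657.5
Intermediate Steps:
O(h, J) = -1/h
N(P) = -4*P (N(P) = P - 5*P = -4*P)
D(A, H) = -2 (D(A, H) = -3 - 1*(-1) = -3 + 1 = -2)
(D(N(-3), 6)*((-4 + O(4, 2))*5))*(-39) = -2*(-4 - 1/4)*5*(-39) = -(-17)*5/2*(-39) = -2*(-85/4)*(-39) = (85/2)*(-39) = -3315/2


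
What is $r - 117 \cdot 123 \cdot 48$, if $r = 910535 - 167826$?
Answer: $51941$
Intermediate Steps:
$r = 742709$ ($r = 910535 - 167826 = 742709$)
$r - 117 \cdot 123 \cdot 48 = 742709 - 117 \cdot 123 \cdot 48 = 742709 - 14391 \cdot 48 = 742709 - 690768 = 51941$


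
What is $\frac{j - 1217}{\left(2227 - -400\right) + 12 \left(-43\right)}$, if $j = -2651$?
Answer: $- \frac{3868}{2111} \approx -1.8323$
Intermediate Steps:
$\frac{j - 1217}{\left(2227 - -400\right) + 12 \left(-43\right)} = \frac{-2651 - 1217}{\left(2227 - -400\right) + 12 \left(-43\right)} = - \frac{3868}{\left(2227 + 400\right) - 516} = - \frac{3868}{2627 - 516} = - \frac{3868}{2111}$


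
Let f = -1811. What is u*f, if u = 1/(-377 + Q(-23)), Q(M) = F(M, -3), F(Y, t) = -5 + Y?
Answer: 1811/405 ≈ 4.4716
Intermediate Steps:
Q(M) = -5 + M
u = -1/405 (u = 1/(-377 + (-5 - 23)) = 1/(-377 - 28) = 1/(-405) = -1/405 ≈ -0.0024691)
u*f = -1/405*(-1811) = 1811/405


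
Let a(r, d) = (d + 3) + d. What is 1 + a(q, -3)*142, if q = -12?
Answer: -425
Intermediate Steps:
a(r, d) = 3 + 2*d (a(r, d) = (3 + d) + d = 3 + 2*d)
1 + a(q, -3)*142 = 1 + (3 + 2*(-3))*142 = 1 + (3 - 6)*142 = 1 - 3*142 = 1 - 426 = -425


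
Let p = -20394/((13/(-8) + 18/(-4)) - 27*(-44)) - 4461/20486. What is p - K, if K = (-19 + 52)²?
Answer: -214318507197/193695130 ≈ -1106.5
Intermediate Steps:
K = 1089 (K = 33² = 1089)
p = -3384510627/193695130 (p = -20394/((13*(-⅛) + 18*(-¼)) + 1188) - 4461*1/20486 = -20394/((-13/8 - 9/2) + 1188) - 4461/20486 = -20394/(-49/8 + 1188) - 4461/20486 = -20394/9455/8 - 4461/20486 = -20394*8/9455 - 4461/20486 = -163152/9455 - 4461/20486 = -3384510627/193695130 ≈ -17.473)
p - K = -3384510627/193695130 - 1*1089 = -3384510627/193695130 - 1089 = -214318507197/193695130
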